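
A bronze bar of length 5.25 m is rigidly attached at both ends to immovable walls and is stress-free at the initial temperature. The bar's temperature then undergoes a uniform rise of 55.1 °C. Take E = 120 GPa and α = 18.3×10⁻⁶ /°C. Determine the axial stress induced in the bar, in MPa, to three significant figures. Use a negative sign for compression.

Free thermal expansion αLΔT = 18.3e-6 · 5250 · 55.1 = 5.294 mm.
The walls impose strain ε = −(5.294)/5250 = -1.0083e-03; σ = Eε = 120000 · -1.0083e-03 = -121 MPa.

-121 MPa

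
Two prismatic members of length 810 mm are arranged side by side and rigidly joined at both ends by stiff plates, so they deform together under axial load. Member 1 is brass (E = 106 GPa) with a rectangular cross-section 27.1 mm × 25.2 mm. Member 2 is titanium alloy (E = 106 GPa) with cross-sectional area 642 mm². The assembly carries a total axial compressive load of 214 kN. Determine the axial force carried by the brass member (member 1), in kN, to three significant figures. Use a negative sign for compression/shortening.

-110 kN

A_1 = 682.9 mm².
Equal strain + equilibrium ⇒ each member carries load in proportion to AE: A₁E₁ = 72390000 N, A₂E₂ = 68050000 N, ΣAE = 140400000 N.
F₁ = P·A₁E₁/ΣAE = -214000·72390000/140400000 = -110300 N.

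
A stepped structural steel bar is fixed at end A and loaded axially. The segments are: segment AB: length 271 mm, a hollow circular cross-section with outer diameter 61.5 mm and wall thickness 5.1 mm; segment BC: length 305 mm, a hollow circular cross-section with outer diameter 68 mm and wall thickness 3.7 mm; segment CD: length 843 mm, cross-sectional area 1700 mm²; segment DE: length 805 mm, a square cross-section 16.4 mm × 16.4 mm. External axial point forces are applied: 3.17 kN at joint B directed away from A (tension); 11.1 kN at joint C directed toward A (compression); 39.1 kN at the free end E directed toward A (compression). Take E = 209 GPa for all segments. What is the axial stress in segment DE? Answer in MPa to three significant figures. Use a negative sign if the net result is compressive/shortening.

-145 MPa

Internal axial forces (sectioning from the free end, tension +): N_DE = -39.1 kN, N_CD = -39.1 kN, N_BC = -50.2 kN, N_AB = -47.03 kN.
A_DE = 269 mm².
σ_DE = N_DE/A_DE = -39100/269 = -145.4 MPa.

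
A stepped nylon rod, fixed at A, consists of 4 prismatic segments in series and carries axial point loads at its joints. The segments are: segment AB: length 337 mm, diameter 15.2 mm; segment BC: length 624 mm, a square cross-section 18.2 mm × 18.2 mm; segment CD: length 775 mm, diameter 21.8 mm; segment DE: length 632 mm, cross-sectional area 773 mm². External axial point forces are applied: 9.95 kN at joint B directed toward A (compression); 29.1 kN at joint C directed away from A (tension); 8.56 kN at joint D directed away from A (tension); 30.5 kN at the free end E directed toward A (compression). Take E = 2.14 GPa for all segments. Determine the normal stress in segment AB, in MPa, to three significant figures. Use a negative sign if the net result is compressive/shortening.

-15.4 MPa

Internal axial forces (sectioning from the free end, tension +): N_DE = -30.5 kN, N_CD = -21.94 kN, N_BC = 7.16 kN, N_AB = -2.79 kN.
A_AB = 181.5 mm².
σ_AB = N_AB/A_AB = -2790/181.5 = -15.38 MPa.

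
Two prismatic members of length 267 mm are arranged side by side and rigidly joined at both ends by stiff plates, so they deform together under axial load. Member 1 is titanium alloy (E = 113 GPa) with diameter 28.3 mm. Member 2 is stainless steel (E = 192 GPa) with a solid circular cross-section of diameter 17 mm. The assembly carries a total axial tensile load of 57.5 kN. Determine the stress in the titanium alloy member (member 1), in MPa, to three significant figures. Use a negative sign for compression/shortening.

A_1 = 629 mm².
A_2 = 227 mm².
Equal strain + equilibrium ⇒ each member carries load in proportion to AE: A₁E₁ = 71080000 N, A₂E₂ = 43580000 N, ΣAE = 114700000 N.
σ₁ = P·E₁/ΣAE = 57500·113000/114700000 = 56.67 MPa.

56.7 MPa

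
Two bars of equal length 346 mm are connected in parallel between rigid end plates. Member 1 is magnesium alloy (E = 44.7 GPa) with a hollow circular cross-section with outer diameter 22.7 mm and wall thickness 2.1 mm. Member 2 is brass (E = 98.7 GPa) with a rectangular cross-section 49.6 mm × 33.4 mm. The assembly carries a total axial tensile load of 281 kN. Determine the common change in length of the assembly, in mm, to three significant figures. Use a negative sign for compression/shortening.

A_1 = 135.9 mm².
A_2 = 1657 mm².
Equal strain + equilibrium ⇒ each member carries load in proportion to AE: A₁E₁ = 6075000 N, A₂E₂ = 163500000 N, ΣAE = 169600000 N.
δ = PL/ΣAE = 281000·346/169600000 = 0.5733 mm.

0.573 mm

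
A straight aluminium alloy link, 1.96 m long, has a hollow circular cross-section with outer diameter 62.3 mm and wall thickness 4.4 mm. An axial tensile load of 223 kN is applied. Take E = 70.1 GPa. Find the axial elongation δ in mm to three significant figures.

A = 800.4 mm².
δ_mech = NL/(AE) = 223000·1960/(800.4·70100) = 7.79 mm.

7.79 mm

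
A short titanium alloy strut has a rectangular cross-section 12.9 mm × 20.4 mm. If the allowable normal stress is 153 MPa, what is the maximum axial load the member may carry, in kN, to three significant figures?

40.3 kN

A = 263.2 mm².
P_max = σ_allow · A = 153 · 263.2 = 40260 N = 40.26 kN.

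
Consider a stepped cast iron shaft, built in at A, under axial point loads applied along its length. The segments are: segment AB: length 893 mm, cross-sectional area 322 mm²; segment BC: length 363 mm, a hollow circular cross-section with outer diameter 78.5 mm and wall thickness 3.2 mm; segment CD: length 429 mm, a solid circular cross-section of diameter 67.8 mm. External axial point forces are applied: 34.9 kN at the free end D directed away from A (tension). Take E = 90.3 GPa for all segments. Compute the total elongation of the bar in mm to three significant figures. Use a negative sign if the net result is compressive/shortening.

Internal axial forces (sectioning from the free end, tension +): N_CD = 34.9 kN, N_BC = 34.9 kN, N_AB = 34.9 kN.
A_BC = 757 mm².
A_CD = 3610 mm².
δ_AB = 34900·893/(322·90300) = 1.072 mm
δ_BC = 34900·363/(757·90300) = 0.1853 mm
δ_CD = 34900·429/(3610·90300) = 0.04592 mm
δ = Σδ_i = 1.303 mm.

1.30 mm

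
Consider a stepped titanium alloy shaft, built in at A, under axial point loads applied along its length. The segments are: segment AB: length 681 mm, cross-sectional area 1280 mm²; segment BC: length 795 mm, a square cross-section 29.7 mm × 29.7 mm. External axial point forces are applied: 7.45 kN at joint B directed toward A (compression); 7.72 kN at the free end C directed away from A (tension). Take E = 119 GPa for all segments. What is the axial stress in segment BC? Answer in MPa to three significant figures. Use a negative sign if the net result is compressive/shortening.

8.75 MPa

Internal axial forces (sectioning from the free end, tension +): N_BC = 7.72 kN, N_AB = 0.27 kN.
A_BC = 882.1 mm².
σ_BC = N_BC/A_BC = 7720/882.1 = 8.752 MPa.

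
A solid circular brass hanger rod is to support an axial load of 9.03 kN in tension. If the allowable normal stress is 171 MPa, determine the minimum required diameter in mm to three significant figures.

8.20 mm

Required area A ≥ P/σ_allow = 9030/171 = 52.81 mm².
For a solid circular section, d ≥ √(4A/π) = 8.2 mm.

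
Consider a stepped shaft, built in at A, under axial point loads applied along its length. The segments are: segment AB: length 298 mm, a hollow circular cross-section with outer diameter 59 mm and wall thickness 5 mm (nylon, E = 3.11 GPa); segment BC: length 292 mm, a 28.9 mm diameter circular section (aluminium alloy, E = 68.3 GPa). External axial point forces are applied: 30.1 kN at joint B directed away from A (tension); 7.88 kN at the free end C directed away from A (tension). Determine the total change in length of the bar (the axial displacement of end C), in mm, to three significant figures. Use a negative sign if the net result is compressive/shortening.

4.34 mm

Internal axial forces (sectioning from the free end, tension +): N_BC = 7.88 kN, N_AB = 37.98 kN.
A_AB = 848.2 mm².
A_BC = 656 mm².
δ_AB = 37980·298/(848.2·3110) = 4.29 mm
δ_BC = 7880·292/(656·68300) = 0.05136 mm
δ = Σδ_i = 4.342 mm.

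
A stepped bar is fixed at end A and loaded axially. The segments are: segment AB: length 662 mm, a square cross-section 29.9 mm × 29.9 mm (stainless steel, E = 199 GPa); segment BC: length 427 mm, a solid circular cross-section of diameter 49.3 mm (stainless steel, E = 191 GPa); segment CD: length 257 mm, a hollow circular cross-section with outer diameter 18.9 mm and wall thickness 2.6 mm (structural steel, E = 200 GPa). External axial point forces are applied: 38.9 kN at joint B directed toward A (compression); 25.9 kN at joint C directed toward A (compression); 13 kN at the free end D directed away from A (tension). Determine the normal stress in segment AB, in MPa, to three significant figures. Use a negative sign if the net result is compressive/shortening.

-57.9 MPa

Internal axial forces (sectioning from the free end, tension +): N_CD = 13 kN, N_BC = -12.9 kN, N_AB = -51.8 kN.
A_AB = 894 mm².
σ_AB = N_AB/A_AB = -51800/894 = -57.94 MPa.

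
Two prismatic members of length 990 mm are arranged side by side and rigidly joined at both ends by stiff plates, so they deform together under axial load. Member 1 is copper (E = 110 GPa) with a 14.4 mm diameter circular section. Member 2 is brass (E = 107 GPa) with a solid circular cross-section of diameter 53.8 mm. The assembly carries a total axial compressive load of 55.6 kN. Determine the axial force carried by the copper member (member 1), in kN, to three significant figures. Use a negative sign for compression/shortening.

-3.81 kN

A_1 = 162.9 mm².
A_2 = 2273 mm².
Equal strain + equilibrium ⇒ each member carries load in proportion to AE: A₁E₁ = 17910000 N, A₂E₂ = 243200000 N, ΣAE = 261200000 N.
F₁ = P·A₁E₁/ΣAE = -55600·17910000/261200000 = -3814 N.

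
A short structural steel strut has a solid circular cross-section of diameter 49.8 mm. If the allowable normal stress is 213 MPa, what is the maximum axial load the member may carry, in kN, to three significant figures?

415 kN

A = 1948 mm².
P_max = σ_allow · A = 213 · 1948 = 414900 N = 414.9 kN.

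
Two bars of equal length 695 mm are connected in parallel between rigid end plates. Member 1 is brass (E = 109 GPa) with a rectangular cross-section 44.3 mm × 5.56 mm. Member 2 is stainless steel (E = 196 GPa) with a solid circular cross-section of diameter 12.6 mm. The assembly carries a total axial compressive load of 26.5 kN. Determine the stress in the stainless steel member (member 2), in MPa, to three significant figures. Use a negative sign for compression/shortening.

A_1 = 246.3 mm².
A_2 = 124.7 mm².
Equal strain + equilibrium ⇒ each member carries load in proportion to AE: A₁E₁ = 26850000 N, A₂E₂ = 24440000 N, ΣAE = 51290000 N.
σ₂ = P·E₂/ΣAE = -26500·196000/51290000 = -101.3 MPa.

-101 MPa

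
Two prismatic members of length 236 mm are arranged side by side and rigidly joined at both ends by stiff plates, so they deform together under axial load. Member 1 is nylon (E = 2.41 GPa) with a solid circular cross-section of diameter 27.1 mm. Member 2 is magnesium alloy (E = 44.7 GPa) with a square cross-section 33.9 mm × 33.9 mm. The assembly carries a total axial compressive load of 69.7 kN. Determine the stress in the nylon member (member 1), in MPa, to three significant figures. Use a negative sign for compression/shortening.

-3.18 MPa

A_1 = 576.8 mm².
A_2 = 1149 mm².
Equal strain + equilibrium ⇒ each member carries load in proportion to AE: A₁E₁ = 1390000 N, A₂E₂ = 51370000 N, ΣAE = 52760000 N.
σ₁ = P·E₁/ΣAE = -69700·2410/52760000 = -3.184 MPa.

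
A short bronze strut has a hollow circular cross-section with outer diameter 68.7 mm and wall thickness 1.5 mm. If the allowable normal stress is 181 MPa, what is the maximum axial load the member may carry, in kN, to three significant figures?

A = 316.7 mm².
P_max = σ_allow · A = 181 · 316.7 = 57320 N = 57.32 kN.

57.3 kN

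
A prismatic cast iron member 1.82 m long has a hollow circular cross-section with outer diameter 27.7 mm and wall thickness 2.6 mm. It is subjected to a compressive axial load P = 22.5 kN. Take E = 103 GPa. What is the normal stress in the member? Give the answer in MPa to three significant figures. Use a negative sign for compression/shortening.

-110 MPa

A = 205 mm².
σ = N/A = -22500/205 = -109.7 MPa.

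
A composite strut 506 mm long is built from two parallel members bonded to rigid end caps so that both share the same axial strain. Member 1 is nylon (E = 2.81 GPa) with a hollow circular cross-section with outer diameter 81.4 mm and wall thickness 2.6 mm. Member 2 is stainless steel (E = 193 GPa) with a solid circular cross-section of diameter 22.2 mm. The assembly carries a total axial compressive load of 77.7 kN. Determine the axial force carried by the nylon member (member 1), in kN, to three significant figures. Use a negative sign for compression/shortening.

A_1 = 643.6 mm².
A_2 = 387.1 mm².
Equal strain + equilibrium ⇒ each member carries load in proportion to AE: A₁E₁ = 1809000 N, A₂E₂ = 74710000 N, ΣAE = 76510000 N.
F₁ = P·A₁E₁/ΣAE = -77700·1809000/76510000 = -1837 N.

-1.84 kN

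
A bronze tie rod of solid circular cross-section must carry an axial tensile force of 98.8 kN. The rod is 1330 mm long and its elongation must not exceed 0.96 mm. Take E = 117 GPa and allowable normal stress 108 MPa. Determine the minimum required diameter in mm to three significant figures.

Required area A ≥ P/σ_allow = 98800/108 = 914.8 mm².
For a solid circular section, d ≥ √(4A/π) = 34.13 mm.
Elongation limit: A ≥ PL/(Eδ_allow) = 98800·1330/(117000·0.96) = 1170 mm² ⇒ d ≥ 38.59 mm.
The elongation limit governs.

38.6 mm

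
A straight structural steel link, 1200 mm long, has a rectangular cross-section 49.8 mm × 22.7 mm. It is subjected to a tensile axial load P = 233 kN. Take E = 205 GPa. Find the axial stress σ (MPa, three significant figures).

206 MPa

A = 1130 mm².
σ = N/A = 233000/1130 = 206.1 MPa.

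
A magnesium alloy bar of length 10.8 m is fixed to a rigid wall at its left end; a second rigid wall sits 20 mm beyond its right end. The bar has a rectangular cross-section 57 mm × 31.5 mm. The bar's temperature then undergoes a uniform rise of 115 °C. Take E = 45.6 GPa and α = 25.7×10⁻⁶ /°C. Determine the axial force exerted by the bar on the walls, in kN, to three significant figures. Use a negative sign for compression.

Free thermal expansion αLΔT = 25.7e-6 · 10800 · 115 = 31.92 mm.
The walls engage after the gap closes; constrained expansion = 31.92 − 20 = 11.92 mm.
The walls impose strain ε = −(11.92)/10800 = -1.1036e-03; σ = Eε = 45600 · -1.1036e-03 = -50.33 MPa.
Wall reaction R = σ·A = -50.33·1796 = -90360 N = -90.36 kN.

-90.4 kN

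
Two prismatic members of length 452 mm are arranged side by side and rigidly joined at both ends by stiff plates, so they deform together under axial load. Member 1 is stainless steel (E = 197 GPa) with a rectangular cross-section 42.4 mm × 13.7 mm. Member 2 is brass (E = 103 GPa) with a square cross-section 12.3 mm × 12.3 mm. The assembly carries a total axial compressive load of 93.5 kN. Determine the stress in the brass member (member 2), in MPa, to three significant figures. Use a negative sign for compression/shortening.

-74.1 MPa

A_1 = 580.9 mm².
A_2 = 151.3 mm².
Equal strain + equilibrium ⇒ each member carries load in proportion to AE: A₁E₁ = 114400000 N, A₂E₂ = 15580000 N, ΣAE = 130000000 N.
σ₂ = P·E₂/ΣAE = -93500·103000/130000000 = -74.07 MPa.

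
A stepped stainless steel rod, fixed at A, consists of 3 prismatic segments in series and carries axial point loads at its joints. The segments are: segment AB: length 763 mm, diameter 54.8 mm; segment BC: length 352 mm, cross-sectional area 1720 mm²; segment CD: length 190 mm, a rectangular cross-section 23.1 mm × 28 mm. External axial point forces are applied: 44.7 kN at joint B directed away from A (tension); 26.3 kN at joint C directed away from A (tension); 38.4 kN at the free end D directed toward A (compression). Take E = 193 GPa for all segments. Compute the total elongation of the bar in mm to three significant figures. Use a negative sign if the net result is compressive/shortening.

-0.0166 mm

Internal axial forces (sectioning from the free end, tension +): N_CD = -38.4 kN, N_BC = -12.1 kN, N_AB = 32.6 kN.
A_AB = 2359 mm².
A_CD = 646.8 mm².
δ_AB = 32600·763/(2359·193000) = 0.05464 mm
δ_BC = -12100·352/(1720·193000) = -0.01283 mm
δ_CD = -38400·190/(646.8·193000) = -0.05845 mm
δ = Σδ_i = -0.01663 mm.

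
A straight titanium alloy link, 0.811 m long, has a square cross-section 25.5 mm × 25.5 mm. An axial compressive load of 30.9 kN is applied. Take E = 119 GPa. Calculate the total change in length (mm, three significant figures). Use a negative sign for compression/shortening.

A = 650.2 mm².
δ_mech = NL/(AE) = -30900·811/(650.2·119000) = -0.3239 mm.

-0.324 mm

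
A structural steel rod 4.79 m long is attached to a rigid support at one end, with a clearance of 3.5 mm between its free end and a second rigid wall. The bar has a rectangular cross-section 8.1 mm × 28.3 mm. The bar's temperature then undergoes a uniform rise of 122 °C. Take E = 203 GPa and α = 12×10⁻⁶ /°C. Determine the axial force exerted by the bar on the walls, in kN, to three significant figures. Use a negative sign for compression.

-34.1 kN

Free thermal expansion αLΔT = 12e-6 · 4790 · 122 = 7.013 mm.
The walls engage after the gap closes; constrained expansion = 7.013 − 3.5 = 3.513 mm.
The walls impose strain ε = −(3.513)/4790 = -7.3331e-04; σ = Eε = 203000 · -7.3331e-04 = -148.9 MPa.
Wall reaction R = σ·A = -148.9·229.2 = -34120 N = -34.12 kN.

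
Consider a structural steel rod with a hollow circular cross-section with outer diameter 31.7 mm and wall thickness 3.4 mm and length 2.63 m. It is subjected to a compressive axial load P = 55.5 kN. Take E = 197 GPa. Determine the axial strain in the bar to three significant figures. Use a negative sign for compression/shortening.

-9.32e-04

A = 302.3 mm².
σ = N/A = -183.6 MPa; ε = σ/E = -183.6/197000 = -9.320e-04.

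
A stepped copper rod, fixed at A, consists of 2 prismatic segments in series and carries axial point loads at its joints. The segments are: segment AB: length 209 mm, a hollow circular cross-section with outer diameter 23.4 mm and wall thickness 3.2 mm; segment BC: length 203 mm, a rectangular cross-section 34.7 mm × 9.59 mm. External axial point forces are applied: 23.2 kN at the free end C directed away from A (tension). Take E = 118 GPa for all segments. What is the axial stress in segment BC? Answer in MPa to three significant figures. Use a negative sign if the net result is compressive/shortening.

Internal axial forces (sectioning from the free end, tension +): N_BC = 23.2 kN, N_AB = 23.2 kN.
A_BC = 332.8 mm².
σ_BC = N_BC/A_BC = 23200/332.8 = 69.72 MPa.

69.7 MPa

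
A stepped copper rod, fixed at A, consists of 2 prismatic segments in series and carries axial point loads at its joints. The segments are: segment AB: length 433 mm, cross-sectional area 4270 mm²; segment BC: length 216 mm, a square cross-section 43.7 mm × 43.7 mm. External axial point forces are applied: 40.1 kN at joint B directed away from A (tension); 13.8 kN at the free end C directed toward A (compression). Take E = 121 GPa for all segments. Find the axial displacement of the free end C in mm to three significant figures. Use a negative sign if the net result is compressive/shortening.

Internal axial forces (sectioning from the free end, tension +): N_BC = -13.8 kN, N_AB = 26.3 kN.
A_BC = 1910 mm².
δ_AB = 26300·433/(4270·121000) = 0.02204 mm
δ_BC = -13800·216/(1910·121000) = -0.0129 mm
δ = Σδ_i = 0.009141 mm.

0.00914 mm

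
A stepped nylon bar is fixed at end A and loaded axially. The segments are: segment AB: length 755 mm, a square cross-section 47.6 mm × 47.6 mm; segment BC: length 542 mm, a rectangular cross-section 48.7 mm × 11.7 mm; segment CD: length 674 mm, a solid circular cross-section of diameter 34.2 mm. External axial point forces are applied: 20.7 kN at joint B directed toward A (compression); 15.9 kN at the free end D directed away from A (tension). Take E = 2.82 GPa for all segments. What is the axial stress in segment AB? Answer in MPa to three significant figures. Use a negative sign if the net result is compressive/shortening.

Internal axial forces (sectioning from the free end, tension +): N_CD = 15.9 kN, N_BC = 15.9 kN, N_AB = -4.8 kN.
A_AB = 2266 mm².
σ_AB = N_AB/A_AB = -4800/2266 = -2.118 MPa.

-2.12 MPa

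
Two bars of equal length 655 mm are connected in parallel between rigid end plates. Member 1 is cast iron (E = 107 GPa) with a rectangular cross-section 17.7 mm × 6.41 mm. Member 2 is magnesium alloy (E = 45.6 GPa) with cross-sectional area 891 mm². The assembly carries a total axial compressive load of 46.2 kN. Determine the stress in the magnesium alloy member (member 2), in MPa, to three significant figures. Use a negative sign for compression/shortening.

-39.9 MPa

A_1 = 113.5 mm².
Equal strain + equilibrium ⇒ each member carries load in proportion to AE: A₁E₁ = 12140000 N, A₂E₂ = 40630000 N, ΣAE = 52770000 N.
σ₂ = P·E₂/ΣAE = -46200·45600/52770000 = -39.92 MPa.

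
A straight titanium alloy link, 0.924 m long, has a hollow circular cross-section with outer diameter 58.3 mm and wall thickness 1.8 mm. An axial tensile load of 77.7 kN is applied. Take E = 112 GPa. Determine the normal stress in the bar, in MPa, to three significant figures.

A = 319.5 mm².
σ = N/A = 77700/319.5 = 243.2 MPa.

243 MPa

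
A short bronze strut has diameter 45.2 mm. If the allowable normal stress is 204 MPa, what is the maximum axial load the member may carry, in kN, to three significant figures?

A = 1605 mm².
P_max = σ_allow · A = 204 · 1605 = 327300 N = 327.3 kN.

327 kN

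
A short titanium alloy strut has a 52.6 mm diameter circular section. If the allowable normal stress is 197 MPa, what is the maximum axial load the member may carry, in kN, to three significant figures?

A = 2173 mm².
P_max = σ_allow · A = 197 · 2173 = 428100 N = 428.1 kN.

428 kN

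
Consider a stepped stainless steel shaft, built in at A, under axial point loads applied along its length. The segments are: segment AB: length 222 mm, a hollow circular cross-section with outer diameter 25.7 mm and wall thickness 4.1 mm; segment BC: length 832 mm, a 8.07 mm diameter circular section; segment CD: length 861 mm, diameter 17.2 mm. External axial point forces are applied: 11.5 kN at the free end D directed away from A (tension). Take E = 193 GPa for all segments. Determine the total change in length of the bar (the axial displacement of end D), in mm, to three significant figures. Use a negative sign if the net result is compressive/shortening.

Internal axial forces (sectioning from the free end, tension +): N_CD = 11.5 kN, N_BC = 11.5 kN, N_AB = 11.5 kN.
A_AB = 278.2 mm².
A_BC = 51.15 mm².
A_CD = 232.4 mm².
δ_AB = 11500·222/(278.2·193000) = 0.04755 mm
δ_BC = 11500·832/(51.15·193000) = 0.9692 mm
δ_CD = 11500·861/(232.4·193000) = 0.2208 mm
δ = Σδ_i = 1.238 mm.

1.24 mm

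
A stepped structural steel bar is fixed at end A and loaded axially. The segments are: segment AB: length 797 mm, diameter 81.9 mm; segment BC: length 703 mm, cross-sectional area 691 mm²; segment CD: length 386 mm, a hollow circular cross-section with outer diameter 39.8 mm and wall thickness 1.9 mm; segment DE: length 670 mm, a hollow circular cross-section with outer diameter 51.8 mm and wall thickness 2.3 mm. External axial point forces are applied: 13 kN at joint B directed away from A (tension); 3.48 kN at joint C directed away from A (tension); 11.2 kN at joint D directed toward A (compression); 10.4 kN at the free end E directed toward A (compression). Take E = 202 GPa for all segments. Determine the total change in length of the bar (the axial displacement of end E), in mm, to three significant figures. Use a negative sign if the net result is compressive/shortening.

-0.374 mm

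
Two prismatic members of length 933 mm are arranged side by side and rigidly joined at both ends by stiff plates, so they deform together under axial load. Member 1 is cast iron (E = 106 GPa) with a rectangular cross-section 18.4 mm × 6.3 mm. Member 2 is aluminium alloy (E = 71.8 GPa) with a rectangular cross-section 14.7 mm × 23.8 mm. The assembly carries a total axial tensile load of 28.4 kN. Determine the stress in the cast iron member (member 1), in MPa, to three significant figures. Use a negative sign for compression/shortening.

A_1 = 115.9 mm².
A_2 = 349.9 mm².
Equal strain + equilibrium ⇒ each member carries load in proportion to AE: A₁E₁ = 12290000 N, A₂E₂ = 25120000 N, ΣAE = 37410000 N.
σ₁ = P·E₁/ΣAE = 28400·106000/37410000 = 80.48 MPa.

80.5 MPa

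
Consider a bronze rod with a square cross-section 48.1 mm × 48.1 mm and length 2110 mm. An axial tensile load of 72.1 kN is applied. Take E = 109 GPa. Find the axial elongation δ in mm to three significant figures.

0.603 mm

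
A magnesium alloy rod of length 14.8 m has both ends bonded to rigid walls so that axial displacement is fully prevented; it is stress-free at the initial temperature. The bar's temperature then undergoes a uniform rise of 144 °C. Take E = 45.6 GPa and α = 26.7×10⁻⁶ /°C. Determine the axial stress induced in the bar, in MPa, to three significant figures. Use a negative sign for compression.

Free thermal expansion αLΔT = 26.7e-6 · 14800 · 144 = 56.9 mm.
The walls impose strain ε = −(56.9)/14800 = -3.8448e-03; σ = Eε = 45600 · -3.8448e-03 = -175.3 MPa.

-175 MPa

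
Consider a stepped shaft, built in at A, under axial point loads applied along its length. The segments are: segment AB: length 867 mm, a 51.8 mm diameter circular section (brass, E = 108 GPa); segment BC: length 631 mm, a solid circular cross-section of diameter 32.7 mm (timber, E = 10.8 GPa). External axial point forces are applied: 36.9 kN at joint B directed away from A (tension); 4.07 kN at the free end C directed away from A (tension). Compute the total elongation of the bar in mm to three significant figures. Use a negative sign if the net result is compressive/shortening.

Internal axial forces (sectioning from the free end, tension +): N_BC = 4.07 kN, N_AB = 40.97 kN.
A_AB = 2107 mm².
A_BC = 839.8 mm².
δ_AB = 40970·867/(2107·108000) = 0.1561 mm
δ_BC = 4070·631/(839.8·10800) = 0.2831 mm
δ = Σδ_i = 0.4392 mm.

0.439 mm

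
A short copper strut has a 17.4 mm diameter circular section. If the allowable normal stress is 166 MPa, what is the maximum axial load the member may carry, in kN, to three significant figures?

A = 237.8 mm².
P_max = σ_allow · A = 166 · 237.8 = 39470 N = 39.47 kN.

39.5 kN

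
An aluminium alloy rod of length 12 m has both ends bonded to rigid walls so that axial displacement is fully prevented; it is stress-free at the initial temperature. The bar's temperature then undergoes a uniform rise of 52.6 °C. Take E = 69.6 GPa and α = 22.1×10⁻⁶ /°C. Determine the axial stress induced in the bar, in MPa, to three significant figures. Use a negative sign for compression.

Free thermal expansion αLΔT = 22.1e-6 · 12000 · 52.6 = 13.95 mm.
The walls impose strain ε = −(13.95)/12000 = -1.1625e-03; σ = Eε = 69600 · -1.1625e-03 = -80.91 MPa.

-80.9 MPa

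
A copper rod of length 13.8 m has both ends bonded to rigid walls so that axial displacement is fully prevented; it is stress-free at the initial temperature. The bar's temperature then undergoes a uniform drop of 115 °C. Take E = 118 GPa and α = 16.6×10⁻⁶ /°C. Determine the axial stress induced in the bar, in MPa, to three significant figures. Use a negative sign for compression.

225 MPa

Free thermal expansion αLΔT = 16.6e-6 · 13800 · -115 = -26.34 mm.
The walls impose strain ε = −(-26.34)/13800 = 1.9090e-03; σ = Eε = 118000 · 1.9090e-03 = 225.3 MPa.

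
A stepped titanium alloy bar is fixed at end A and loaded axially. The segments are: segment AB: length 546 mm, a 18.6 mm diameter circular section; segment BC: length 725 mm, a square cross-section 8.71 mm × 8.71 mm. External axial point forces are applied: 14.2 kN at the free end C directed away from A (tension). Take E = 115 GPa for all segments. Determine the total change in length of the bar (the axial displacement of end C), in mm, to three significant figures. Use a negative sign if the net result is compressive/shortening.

Internal axial forces (sectioning from the free end, tension +): N_BC = 14.2 kN, N_AB = 14.2 kN.
A_AB = 271.7 mm².
A_BC = 75.86 mm².
δ_AB = 14200·546/(271.7·115000) = 0.2481 mm
δ_BC = 14200·725/(75.86·115000) = 1.18 mm
δ = Σδ_i = 1.428 mm.

1.43 mm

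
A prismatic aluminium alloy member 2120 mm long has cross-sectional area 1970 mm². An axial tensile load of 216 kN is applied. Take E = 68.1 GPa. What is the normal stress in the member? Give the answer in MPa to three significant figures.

σ = N/A = 216000/1970 = 109.6 MPa.

110 MPa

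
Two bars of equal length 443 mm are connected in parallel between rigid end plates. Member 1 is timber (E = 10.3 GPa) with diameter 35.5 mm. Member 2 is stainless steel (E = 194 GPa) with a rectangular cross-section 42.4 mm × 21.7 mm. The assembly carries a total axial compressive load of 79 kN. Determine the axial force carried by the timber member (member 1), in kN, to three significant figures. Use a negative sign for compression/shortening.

-4.27 kN

A_1 = 989.8 mm².
A_2 = 920.1 mm².
Equal strain + equilibrium ⇒ each member carries load in proportion to AE: A₁E₁ = 10190000 N, A₂E₂ = 178500000 N, ΣAE = 188700000 N.
F₁ = P·A₁E₁/ΣAE = -79000·10190000/188700000 = -4268 N.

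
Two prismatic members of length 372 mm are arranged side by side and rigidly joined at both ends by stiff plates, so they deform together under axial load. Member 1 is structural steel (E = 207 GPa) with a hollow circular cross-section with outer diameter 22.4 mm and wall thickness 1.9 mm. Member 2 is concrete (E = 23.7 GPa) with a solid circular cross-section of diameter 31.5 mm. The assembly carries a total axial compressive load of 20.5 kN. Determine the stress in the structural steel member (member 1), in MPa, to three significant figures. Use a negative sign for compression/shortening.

-96.9 MPa

A_1 = 122.4 mm².
A_2 = 779.3 mm².
Equal strain + equilibrium ⇒ each member carries load in proportion to AE: A₁E₁ = 25330000 N, A₂E₂ = 18470000 N, ΣAE = 43800000 N.
σ₁ = P·E₁/ΣAE = -20500·207000/43800000 = -96.89 MPa.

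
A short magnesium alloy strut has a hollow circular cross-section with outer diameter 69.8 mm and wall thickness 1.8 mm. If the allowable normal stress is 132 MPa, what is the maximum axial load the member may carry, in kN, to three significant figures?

A = 384.5 mm².
P_max = σ_allow · A = 132 · 384.5 = 50760 N = 50.76 kN.

50.8 kN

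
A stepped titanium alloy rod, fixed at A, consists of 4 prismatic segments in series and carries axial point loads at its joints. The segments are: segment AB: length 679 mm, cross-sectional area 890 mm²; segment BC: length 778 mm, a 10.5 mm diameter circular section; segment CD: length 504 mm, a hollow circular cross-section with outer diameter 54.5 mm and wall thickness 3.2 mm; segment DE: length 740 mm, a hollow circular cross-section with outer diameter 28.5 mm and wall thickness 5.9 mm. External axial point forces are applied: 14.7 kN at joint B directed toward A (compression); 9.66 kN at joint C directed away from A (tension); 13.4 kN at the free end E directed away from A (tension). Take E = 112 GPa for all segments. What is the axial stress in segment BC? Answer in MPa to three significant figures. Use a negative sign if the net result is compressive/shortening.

266 MPa

Internal axial forces (sectioning from the free end, tension +): N_DE = 13.4 kN, N_CD = 13.4 kN, N_BC = 23.06 kN, N_AB = 8.36 kN.
A_BC = 86.59 mm².
σ_BC = N_BC/A_BC = 23060/86.59 = 266.3 MPa.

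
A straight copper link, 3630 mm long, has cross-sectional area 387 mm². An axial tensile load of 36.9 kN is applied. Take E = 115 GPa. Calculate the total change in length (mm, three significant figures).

δ_mech = NL/(AE) = 36900·3630/(387·115000) = 3.01 mm.

3.01 mm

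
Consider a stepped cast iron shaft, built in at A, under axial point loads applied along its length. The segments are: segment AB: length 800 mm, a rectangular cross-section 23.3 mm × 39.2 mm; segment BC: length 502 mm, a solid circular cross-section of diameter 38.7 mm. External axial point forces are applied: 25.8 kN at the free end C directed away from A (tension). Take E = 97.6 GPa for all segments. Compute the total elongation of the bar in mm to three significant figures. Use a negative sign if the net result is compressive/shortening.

0.344 mm

Internal axial forces (sectioning from the free end, tension +): N_BC = 25.8 kN, N_AB = 25.8 kN.
A_AB = 913.4 mm².
A_BC = 1176 mm².
δ_AB = 25800·800/(913.4·97600) = 0.2315 mm
δ_BC = 25800·502/(1176·97600) = 0.1128 mm
δ = Σδ_i = 0.3443 mm.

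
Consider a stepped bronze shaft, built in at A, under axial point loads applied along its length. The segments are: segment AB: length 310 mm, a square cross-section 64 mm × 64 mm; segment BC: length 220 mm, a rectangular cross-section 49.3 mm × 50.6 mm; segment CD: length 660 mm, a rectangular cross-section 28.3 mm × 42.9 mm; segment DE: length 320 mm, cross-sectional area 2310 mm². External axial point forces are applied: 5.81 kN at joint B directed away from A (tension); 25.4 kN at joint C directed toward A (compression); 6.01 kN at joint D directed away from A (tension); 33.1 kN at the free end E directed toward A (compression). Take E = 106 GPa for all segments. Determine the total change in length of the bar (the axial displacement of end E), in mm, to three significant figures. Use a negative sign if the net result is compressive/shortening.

Internal axial forces (sectioning from the free end, tension +): N_DE = -33.1 kN, N_CD = -27.09 kN, N_BC = -52.49 kN, N_AB = -46.68 kN.
A_AB = 4096 mm².
A_BC = 2495 mm².
A_CD = 1214 mm².
δ_AB = -46680·310/(4096·106000) = -0.03333 mm
δ_BC = -52490·220/(2495·106000) = -0.04367 mm
δ_CD = -27090·660/(1214·106000) = -0.1389 mm
δ_DE = -33100·320/(2310·106000) = -0.04326 mm
δ = Σδ_i = -0.2592 mm.

-0.259 mm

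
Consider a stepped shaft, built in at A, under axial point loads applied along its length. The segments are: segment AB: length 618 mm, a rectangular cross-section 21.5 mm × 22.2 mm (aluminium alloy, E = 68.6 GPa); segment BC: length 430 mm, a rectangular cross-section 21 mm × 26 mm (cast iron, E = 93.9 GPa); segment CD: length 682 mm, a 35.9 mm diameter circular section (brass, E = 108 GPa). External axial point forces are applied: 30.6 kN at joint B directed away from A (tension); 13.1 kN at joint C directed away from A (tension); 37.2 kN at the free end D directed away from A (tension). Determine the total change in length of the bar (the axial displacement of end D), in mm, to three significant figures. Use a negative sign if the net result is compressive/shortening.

2.18 mm

Internal axial forces (sectioning from the free end, tension +): N_CD = 37.2 kN, N_BC = 50.3 kN, N_AB = 80.9 kN.
A_AB = 477.3 mm².
A_BC = 546 mm².
A_CD = 1012 mm².
δ_AB = 80900·618/(477.3·68600) = 1.527 mm
δ_BC = 50300·430/(546·93900) = 0.4219 mm
δ_CD = 37200·682/(1012·108000) = 0.2321 mm
δ = Σδ_i = 2.181 mm.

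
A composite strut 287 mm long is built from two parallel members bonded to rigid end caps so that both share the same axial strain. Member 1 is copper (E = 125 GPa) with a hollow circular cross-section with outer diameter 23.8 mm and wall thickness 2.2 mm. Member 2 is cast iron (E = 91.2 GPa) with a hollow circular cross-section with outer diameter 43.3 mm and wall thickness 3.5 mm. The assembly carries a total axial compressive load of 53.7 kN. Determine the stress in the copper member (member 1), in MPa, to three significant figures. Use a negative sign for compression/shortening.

-115 MPa

A_1 = 149.3 mm².
A_2 = 437.6 mm².
Equal strain + equilibrium ⇒ each member carries load in proportion to AE: A₁E₁ = 18660000 N, A₂E₂ = 39910000 N, ΣAE = 58570000 N.
σ₁ = P·E₁/ΣAE = -53700·125000/58570000 = -114.6 MPa.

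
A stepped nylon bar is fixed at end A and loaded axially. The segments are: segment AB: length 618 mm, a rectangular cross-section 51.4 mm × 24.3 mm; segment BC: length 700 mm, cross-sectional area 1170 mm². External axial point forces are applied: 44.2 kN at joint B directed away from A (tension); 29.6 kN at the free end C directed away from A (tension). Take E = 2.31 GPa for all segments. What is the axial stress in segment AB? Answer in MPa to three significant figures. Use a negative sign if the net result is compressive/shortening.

59.1 MPa

Internal axial forces (sectioning from the free end, tension +): N_BC = 29.6 kN, N_AB = 73.8 kN.
A_AB = 1249 mm².
σ_AB = N_AB/A_AB = 73800/1249 = 59.09 MPa.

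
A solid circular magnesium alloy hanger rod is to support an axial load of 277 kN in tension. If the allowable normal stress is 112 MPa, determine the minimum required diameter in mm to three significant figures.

Required area A ≥ P/σ_allow = 277000/112 = 2473 mm².
For a solid circular section, d ≥ √(4A/π) = 56.12 mm.

56.1 mm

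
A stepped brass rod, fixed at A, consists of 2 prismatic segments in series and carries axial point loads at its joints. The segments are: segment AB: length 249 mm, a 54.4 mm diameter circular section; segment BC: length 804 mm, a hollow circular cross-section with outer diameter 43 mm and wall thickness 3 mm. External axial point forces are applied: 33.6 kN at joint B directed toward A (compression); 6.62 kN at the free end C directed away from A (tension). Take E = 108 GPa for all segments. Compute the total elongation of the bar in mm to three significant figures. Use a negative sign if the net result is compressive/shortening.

0.104 mm

Internal axial forces (sectioning from the free end, tension +): N_BC = 6.62 kN, N_AB = -26.98 kN.
A_AB = 2324 mm².
A_BC = 377 mm².
δ_AB = -26980·249/(2324·108000) = -0.02676 mm
δ_BC = 6620·804/(377·108000) = 0.1307 mm
δ = Σδ_i = 0.104 mm.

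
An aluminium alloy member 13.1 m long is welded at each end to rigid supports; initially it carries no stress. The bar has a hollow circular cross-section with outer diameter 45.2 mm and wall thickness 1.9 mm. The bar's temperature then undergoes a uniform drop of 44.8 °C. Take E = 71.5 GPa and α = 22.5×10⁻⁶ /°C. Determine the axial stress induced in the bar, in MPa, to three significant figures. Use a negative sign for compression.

Free thermal expansion αLΔT = 22.5e-6 · 13100 · -44.8 = -13.2 mm.
The walls impose strain ε = −(-13.2)/13100 = 1.0080e-03; σ = Eε = 71500 · 1.0080e-03 = 72.07 MPa.

72.1 MPa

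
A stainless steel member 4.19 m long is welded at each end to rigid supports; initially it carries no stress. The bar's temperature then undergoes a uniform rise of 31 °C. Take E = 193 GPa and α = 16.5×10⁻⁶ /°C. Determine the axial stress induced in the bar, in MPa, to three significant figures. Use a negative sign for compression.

Free thermal expansion αLΔT = 16.5e-6 · 4190 · 31 = 2.143 mm.
The walls impose strain ε = −(2.143)/4190 = -5.1150e-04; σ = Eε = 193000 · -5.1150e-04 = -98.72 MPa.

-98.7 MPa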